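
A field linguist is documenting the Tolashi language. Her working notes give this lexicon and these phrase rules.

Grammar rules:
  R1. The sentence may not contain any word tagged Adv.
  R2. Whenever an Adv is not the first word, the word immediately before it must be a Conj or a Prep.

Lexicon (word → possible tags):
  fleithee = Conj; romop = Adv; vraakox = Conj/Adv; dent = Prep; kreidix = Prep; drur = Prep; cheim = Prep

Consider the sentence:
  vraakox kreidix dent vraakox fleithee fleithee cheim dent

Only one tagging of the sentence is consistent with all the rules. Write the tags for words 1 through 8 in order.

Candidates per position — 1:vraakox {Conj,Adv}; 2:kreidix {Prep}; 3:dent {Prep}; 4:vraakox {Conj,Adv}; 5:fleithee {Conj}; 6:fleithee {Conj}; 7:cheim {Prep}; 8:dent {Prep}.
Position 1: tagging it Adv would leave rule 1 unsatisfiable, so it must be Conj.
Position 4: tagging it Adv would leave rule 1 unsatisfiable, so it must be Conj.
The only consistent sequence is: Conj Prep Prep Conj Conj Conj Prep Prep.
Rule-by-rule: rule 1 ✓; rule 2 ✓.

Conj Prep Prep Conj Conj Conj Prep Prep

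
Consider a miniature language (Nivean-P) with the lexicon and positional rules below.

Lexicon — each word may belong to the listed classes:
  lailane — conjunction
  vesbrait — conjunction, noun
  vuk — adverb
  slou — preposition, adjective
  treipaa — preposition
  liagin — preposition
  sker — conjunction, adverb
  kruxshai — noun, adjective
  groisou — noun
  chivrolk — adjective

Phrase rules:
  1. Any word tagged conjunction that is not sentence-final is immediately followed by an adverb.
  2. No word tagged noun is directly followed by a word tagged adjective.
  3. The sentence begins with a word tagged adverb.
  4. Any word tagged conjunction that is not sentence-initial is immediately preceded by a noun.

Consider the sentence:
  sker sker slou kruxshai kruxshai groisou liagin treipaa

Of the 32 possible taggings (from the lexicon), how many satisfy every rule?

6

Candidates per position — 1:sker {conjunction,adverb}; 2:sker {conjunction,adverb}; 3:slou {preposition,adjective}; 4:kruxshai {noun,adjective}; 5:kruxshai {noun,adjective}; 6:groisou {noun}; 7:liagin {preposition}; 8:treipaa {preposition}.
There are 32 candidate sequences in total.
Checking each against the rules leaves 6 sequences.
Count = 6.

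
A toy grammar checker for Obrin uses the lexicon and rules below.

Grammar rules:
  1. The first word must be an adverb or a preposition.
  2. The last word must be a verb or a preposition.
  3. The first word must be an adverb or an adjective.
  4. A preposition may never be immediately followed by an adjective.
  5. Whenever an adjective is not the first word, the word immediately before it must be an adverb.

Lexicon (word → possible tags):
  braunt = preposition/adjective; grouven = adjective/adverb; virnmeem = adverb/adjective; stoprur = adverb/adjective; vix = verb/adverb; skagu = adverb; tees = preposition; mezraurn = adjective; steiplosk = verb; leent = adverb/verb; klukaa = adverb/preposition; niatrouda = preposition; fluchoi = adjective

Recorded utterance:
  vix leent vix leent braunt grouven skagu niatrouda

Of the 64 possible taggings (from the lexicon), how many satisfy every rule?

12

Candidates per position — 1:vix {verb,adverb}; 2:leent {adverb,verb}; 3:vix {verb,adverb}; 4:leent {adverb,verb}; 5:braunt {preposition,adjective}; 6:grouven {adjective,adverb}; 7:skagu {adverb}; 8:niatrouda {preposition}.
There are 64 candidate sequences in total.
Checking each against the rules leaves 12 sequences.
Count = 12.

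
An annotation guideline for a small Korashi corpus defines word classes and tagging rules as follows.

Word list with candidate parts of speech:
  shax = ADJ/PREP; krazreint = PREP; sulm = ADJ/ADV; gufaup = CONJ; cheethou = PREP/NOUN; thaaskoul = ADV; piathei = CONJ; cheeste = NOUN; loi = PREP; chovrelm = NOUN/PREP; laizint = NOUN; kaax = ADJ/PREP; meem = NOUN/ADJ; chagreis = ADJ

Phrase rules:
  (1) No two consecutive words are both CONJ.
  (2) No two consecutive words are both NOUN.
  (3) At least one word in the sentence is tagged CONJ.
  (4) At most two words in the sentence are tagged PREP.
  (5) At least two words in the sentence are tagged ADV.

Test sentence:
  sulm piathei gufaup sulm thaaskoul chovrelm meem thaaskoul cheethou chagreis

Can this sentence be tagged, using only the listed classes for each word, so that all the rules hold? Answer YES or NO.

Candidates per position — 1:sulm {ADJ,ADV}; 2:piathei {CONJ}; 3:gufaup {CONJ}; 4:sulm {ADJ,ADV}; 5:thaaskoul {ADV}; 6:chovrelm {NOUN,PREP}; 7:meem {NOUN,ADJ}; 8:thaaskoul {ADV}; 9:cheethou {PREP,NOUN}; 10:chagreis {ADJ}.
Rule 1 cannot be satisfied by any choice of tags from the lexicon.
So there is no consistent tagging.

NO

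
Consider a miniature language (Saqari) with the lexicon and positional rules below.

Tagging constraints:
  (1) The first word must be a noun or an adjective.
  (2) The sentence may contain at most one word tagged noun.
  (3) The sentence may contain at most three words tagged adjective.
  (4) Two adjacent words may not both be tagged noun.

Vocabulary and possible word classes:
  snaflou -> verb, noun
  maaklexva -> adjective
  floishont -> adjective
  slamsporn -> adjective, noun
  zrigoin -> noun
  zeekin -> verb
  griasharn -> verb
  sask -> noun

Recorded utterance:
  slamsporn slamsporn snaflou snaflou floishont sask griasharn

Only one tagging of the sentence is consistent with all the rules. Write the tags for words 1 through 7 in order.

adjective adjective verb verb adjective noun verb

Candidates per position — 1:slamsporn {adjective,noun}; 2:slamsporn {adjective,noun}; 3:snaflou {verb,noun}; 4:snaflou {verb,noun}; 5:floishont {adjective}; 6:sask {noun}; 7:griasharn {verb}.
If word 1 were noun, no tagging could satisfy rule 2; so word 1 is adjective.
If word 2 were noun, no tagging could satisfy rule 2; so word 2 is adjective.
If word 3 were noun, no tagging could satisfy rule 2; so word 3 is verb.
If word 4 were noun, no tagging could satisfy rule 2; so word 4 is verb.
The unique satisfying tagging is: adjective adjective verb verb adjective noun verb.
Verifying each rule — rule 1 holds; rule 2 holds; rule 3 holds; rule 4 holds.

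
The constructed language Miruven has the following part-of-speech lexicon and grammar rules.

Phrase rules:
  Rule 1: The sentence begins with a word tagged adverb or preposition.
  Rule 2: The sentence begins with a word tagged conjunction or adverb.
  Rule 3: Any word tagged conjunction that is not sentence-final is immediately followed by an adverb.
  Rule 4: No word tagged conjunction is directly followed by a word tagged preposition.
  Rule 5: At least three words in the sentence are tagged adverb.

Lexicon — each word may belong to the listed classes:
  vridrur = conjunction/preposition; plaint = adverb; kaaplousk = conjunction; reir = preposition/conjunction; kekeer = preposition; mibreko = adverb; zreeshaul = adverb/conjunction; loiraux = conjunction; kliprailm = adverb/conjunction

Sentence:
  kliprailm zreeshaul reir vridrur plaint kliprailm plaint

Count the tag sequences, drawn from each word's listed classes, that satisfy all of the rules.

4

Candidates per position — 1:kliprailm {adverb,conjunction}; 2:zreeshaul {adverb,conjunction}; 3:reir {preposition,conjunction}; 4:vridrur {conjunction,preposition}; 5:plaint {adverb}; 6:kliprailm {adverb,conjunction}; 7:plaint {adverb}.
There are 32 candidate sequences in total.
The sequences that satisfy every rule: adverb adverb preposition conjunction adverb adverb adverb; adverb adverb preposition conjunction adverb conjunction adverb; adverb adverb preposition preposition adverb adverb adverb; adverb adverb preposition preposition adverb conjunction adverb.
Count = 4.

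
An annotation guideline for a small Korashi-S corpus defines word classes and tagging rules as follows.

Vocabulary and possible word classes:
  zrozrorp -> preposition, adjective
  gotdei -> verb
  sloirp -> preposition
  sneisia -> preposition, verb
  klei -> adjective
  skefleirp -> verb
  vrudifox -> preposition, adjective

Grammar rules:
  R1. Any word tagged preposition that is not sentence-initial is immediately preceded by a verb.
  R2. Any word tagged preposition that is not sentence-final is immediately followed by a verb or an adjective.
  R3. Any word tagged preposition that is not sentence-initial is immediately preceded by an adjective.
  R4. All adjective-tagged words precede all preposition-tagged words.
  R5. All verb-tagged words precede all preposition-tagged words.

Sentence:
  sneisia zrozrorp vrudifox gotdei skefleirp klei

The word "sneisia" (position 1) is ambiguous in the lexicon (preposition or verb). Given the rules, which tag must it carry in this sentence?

verb

Candidates per position — 1:sneisia {preposition,verb}; 2:zrozrorp {preposition,adjective}; 3:vrudifox {preposition,adjective}; 4:gotdei {verb}; 5:skefleirp {verb}; 6:klei {adjective}.
Position 1: tagging it preposition would leave rule 4 unsatisfiable, so it must be verb.
Position 2: tagging it preposition would leave rule 3 unsatisfiable, so it must be adjective.
Position 3: tagging it preposition would leave rule 1 unsatisfiable, so it must be adjective.
So the tagging must be: verb adjective adjective verb verb adjective.
Check: rule 1 holds; rule 2 holds; rule 3 holds; rule 4 holds; rule 5 holds.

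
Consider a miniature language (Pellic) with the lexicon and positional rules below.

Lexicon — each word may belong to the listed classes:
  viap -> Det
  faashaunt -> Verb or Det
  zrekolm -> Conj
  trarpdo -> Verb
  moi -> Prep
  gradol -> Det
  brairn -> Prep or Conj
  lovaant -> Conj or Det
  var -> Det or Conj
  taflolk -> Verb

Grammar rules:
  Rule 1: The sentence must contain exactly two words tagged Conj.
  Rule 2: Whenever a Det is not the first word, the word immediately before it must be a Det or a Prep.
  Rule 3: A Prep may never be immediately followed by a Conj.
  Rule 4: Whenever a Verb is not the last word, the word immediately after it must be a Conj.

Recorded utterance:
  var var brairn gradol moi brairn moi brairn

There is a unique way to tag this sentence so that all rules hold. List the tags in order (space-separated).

Candidates per position — 1:var {Det,Conj}; 2:var {Det,Conj}; 3:brairn {Prep,Conj}; 4:gradol {Det}; 5:moi {Prep}; 6:brairn {Prep,Conj}; 7:moi {Prep}; 8:brairn {Prep,Conj}.
If word 3 were Conj, no tagging could satisfy rule 2; so word 3 is Prep.
If word 6 were Conj, no tagging could satisfy rule 3; so word 6 is Prep.
If word 8 were Conj, no tagging could satisfy rule 3; so word 8 is Prep.
If word 1 were Det, no tagging could satisfy rule 1; so word 1 is Conj.
If word 2 were Det, no tagging could satisfy rule 1; so word 2 is Conj.
That leaves exactly one tagging: Conj Conj Prep Det Prep Prep Prep Prep.
Check: rule 1 ✓; rule 2 ✓; rule 3 ✓; rule 4 ✓.

Conj Conj Prep Det Prep Prep Prep Prep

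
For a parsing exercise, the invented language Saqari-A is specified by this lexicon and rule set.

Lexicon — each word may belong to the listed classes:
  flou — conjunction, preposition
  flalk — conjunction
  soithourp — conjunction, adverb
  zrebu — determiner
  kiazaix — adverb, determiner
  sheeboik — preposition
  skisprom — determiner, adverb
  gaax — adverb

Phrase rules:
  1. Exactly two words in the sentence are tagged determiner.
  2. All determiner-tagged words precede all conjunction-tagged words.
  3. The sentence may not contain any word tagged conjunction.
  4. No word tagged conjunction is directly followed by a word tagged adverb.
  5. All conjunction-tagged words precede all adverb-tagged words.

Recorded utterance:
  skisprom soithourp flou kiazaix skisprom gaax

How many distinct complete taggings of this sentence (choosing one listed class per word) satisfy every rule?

3

Candidates per position — 1:skisprom {determiner,adverb}; 2:soithourp {conjunction,adverb}; 3:flou {conjunction,preposition}; 4:kiazaix {adverb,determiner}; 5:skisprom {determiner,adverb}; 6:gaax {adverb}.
There are 32 candidate sequences in total.
The sequences that satisfy every rule: determiner adverb preposition adverb determiner adverb; determiner adverb preposition determiner adverb adverb; adverb adverb preposition determiner determiner adverb.
Count = 3.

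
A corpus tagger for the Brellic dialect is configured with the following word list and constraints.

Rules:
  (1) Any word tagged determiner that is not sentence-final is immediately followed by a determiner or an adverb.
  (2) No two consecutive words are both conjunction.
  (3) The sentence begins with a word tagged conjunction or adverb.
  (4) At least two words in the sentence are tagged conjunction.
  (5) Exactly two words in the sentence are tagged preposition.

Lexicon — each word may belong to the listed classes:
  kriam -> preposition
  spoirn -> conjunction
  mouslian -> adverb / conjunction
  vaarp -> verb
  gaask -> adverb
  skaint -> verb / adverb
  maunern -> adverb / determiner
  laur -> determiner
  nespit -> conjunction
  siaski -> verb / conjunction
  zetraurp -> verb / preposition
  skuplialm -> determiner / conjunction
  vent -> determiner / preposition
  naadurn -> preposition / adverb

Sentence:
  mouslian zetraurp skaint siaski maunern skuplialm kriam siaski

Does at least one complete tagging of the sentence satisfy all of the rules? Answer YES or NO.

YES

Candidates per position — 1:mouslian {adverb,conjunction}; 2:zetraurp {verb,preposition}; 3:skaint {verb,adverb}; 4:siaski {verb,conjunction}; 5:maunern {adverb,determiner}; 6:skuplialm {determiner,conjunction}; 7:kriam {preposition}; 8:siaski {verb,conjunction}.
One satisfying assignment: conjunction preposition verb verb adverb conjunction preposition conjunction.
Rule-by-rule: rule 1 ✓; rule 2 ✓; rule 3 ✓; rule 4 ✓; rule 5 ✓.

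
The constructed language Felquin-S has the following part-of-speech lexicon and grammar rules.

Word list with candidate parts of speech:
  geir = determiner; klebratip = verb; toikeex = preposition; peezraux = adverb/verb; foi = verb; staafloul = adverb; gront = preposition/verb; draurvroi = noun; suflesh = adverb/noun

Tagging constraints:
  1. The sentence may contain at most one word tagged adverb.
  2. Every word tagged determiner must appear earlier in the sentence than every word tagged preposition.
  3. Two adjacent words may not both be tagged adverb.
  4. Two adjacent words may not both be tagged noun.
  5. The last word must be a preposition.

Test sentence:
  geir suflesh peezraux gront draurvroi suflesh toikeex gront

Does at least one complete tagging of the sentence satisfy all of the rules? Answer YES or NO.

Candidates per position — 1:geir {determiner}; 2:suflesh {adverb,noun}; 3:peezraux {adverb,verb}; 4:gront {preposition,verb}; 5:draurvroi {noun}; 6:suflesh {adverb,noun}; 7:toikeex {preposition}; 8:gront {preposition,verb}.
One satisfying assignment: determiner noun verb verb noun adverb preposition preposition.
Verifying each rule — rule 1 holds; rule 2 holds; rule 3 holds; rule 4 holds; rule 5 holds.

YES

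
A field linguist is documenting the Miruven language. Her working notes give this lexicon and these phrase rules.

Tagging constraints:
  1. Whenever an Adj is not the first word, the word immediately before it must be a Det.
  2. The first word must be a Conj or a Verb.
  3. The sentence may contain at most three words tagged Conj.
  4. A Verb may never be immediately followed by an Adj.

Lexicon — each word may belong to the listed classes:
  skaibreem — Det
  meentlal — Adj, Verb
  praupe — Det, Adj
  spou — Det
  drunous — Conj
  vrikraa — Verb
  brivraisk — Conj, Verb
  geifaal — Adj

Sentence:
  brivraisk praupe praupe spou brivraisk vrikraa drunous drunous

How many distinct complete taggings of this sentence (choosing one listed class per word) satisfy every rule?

Candidates per position — 1:brivraisk {Conj,Verb}; 2:praupe {Det,Adj}; 3:praupe {Det,Adj}; 4:spou {Det}; 5:brivraisk {Conj,Verb}; 6:vrikraa {Verb}; 7:drunous {Conj}; 8:drunous {Conj}.
There are 16 candidate sequences in total.
Checking each against the rules leaves 6 sequences.
Count = 6.

6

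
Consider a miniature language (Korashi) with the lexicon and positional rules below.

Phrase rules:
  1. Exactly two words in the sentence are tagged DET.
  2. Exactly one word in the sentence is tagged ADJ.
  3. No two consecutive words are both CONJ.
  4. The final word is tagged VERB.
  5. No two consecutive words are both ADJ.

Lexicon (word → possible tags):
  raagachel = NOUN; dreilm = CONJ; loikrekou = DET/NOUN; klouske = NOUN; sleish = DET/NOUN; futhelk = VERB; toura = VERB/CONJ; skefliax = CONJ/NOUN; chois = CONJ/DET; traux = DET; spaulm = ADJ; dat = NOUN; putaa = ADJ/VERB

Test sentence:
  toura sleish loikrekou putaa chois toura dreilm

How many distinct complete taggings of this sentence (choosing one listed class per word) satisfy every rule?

Candidates per position — 1:toura {VERB,CONJ}; 2:sleish {DET,NOUN}; 3:loikrekou {DET,NOUN}; 4:putaa {ADJ,VERB}; 5:chois {CONJ,DET}; 6:toura {VERB,CONJ}; 7:dreilm {CONJ}.
There are 64 candidate sequences in total.
Rule 4 cannot be satisfied by any choice of tags from the lexicon.
So there is no consistent tagging.
Count = 0.

0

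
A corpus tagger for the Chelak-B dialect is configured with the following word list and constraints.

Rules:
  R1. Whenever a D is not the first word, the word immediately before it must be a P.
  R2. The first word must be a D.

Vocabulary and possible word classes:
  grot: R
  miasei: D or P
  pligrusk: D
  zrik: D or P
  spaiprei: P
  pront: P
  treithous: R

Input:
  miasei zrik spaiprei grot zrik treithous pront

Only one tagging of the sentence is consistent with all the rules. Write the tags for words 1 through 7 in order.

D P P R P R P

Candidates per position — 1:miasei {D,P}; 2:zrik {D,P}; 3:spaiprei {P}; 4:grot {R}; 5:zrik {D,P}; 6:treithous {R}; 7:pront {P}.
Position 1: tagging it P would leave rule 2 unsatisfiable, so it must be D.
Position 2: tagging it D would leave rule 1 unsatisfiable, so it must be P.
Position 5: tagging it D would leave rule 1 unsatisfiable, so it must be P.
The unique satisfying tagging is: D P P R P R P.
Checking: rule 1 ok; rule 2 ok.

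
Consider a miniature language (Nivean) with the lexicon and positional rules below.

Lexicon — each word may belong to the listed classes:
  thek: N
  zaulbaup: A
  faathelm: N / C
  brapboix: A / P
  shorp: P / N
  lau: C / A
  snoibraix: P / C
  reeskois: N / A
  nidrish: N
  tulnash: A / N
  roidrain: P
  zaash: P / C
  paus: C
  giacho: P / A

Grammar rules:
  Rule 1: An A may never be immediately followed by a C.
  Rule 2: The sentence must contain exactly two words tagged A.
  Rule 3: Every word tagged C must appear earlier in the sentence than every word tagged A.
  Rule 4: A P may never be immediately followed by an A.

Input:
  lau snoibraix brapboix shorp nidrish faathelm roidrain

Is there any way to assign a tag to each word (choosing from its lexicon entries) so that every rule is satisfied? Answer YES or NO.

Candidates per position — 1:lau {C,A}; 2:snoibraix {P,C}; 3:brapboix {A,P}; 4:shorp {P,N}; 5:nidrish {N}; 6:faathelm {N,C}; 7:roidrain {P}.
Every candidate sequence violates at least one rule; no consistent tagging exists.

NO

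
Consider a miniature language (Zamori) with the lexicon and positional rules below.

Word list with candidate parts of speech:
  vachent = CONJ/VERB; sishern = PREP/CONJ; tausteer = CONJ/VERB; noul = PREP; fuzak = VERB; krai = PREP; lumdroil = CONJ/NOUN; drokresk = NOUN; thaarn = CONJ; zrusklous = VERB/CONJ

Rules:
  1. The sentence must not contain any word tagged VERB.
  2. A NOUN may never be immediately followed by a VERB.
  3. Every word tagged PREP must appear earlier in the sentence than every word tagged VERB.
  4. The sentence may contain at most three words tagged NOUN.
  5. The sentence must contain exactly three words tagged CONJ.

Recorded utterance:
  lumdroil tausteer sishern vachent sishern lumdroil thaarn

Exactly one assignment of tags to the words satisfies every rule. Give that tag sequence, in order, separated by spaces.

NOUN CONJ PREP CONJ PREP NOUN CONJ

Candidates per position — 1:lumdroil {CONJ,NOUN}; 2:tausteer {CONJ,VERB}; 3:sishern {PREP,CONJ}; 4:vachent {CONJ,VERB}; 5:sishern {PREP,CONJ}; 6:lumdroil {CONJ,NOUN}; 7:thaarn {CONJ}.
Position 2: tagging it VERB would leave rule 1 unsatisfiable, so it must be CONJ.
Position 4: tagging it VERB would leave rule 1 unsatisfiable, so it must be CONJ.
Position 5: tagging it CONJ would leave rule 5 unsatisfiable, so it must be PREP.
Position 6: tagging it CONJ would leave rule 5 unsatisfiable, so it must be NOUN.
Position 1: tagging it CONJ would leave rule 5 unsatisfiable, so it must be NOUN.
Position 3: tagging it CONJ would leave rule 5 unsatisfiable, so it must be PREP.
So the tagging must be: NOUN CONJ PREP CONJ PREP NOUN CONJ.
Check: rule 1 satisfied; rule 2 satisfied; rule 3 satisfied; rule 4 satisfied; rule 5 satisfied.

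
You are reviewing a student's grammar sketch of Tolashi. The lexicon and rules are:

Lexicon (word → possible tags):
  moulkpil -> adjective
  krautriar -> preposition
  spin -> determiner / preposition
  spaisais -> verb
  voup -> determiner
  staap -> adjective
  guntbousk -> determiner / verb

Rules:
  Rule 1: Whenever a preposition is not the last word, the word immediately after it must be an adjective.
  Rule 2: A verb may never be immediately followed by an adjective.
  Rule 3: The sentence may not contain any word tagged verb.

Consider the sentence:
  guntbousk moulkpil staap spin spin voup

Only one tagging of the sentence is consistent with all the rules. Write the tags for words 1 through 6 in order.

determiner adjective adjective determiner determiner determiner

Candidates per position — 1:guntbousk {determiner,verb}; 2:moulkpil {adjective}; 3:staap {adjective}; 4:spin {determiner,preposition}; 5:spin {determiner,preposition}; 6:voup {determiner}.
At position 1, choosing verb makes rule 2 impossible to satisfy; hence determiner.
At position 4, choosing preposition makes rule 1 impossible to satisfy; hence determiner.
At position 5, choosing preposition makes rule 1 impossible to satisfy; hence determiner.
The only consistent sequence is: determiner adjective adjective determiner determiner determiner.
Check: rule 1 holds; rule 2 holds; rule 3 holds.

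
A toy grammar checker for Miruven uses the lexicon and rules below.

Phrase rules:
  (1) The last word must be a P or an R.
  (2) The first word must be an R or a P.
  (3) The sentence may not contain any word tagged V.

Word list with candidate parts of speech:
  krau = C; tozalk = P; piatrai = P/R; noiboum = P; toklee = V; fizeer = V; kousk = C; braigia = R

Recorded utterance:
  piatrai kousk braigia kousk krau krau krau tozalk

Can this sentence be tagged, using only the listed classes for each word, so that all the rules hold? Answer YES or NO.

Candidates per position — 1:piatrai {P,R}; 2:kousk {C}; 3:braigia {R}; 4:kousk {C}; 5:krau {C}; 6:krau {C}; 7:krau {C}; 8:tozalk {P}.
One satisfying assignment: R C R C C C C P.
Rule-by-rule: rule 1 ✓; rule 2 ✓; rule 3 ✓.

YES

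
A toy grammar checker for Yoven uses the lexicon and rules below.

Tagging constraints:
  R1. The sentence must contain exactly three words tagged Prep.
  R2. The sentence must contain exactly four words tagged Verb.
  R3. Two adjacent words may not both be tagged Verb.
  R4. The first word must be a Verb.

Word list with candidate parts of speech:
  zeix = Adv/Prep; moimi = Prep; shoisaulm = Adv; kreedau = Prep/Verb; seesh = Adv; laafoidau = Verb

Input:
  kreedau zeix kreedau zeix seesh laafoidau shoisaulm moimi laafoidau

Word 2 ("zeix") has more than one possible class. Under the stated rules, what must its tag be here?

Candidates per position — 1:kreedau {Prep,Verb}; 2:zeix {Adv,Prep}; 3:kreedau {Prep,Verb}; 4:zeix {Adv,Prep}; 5:seesh {Adv}; 6:laafoidau {Verb}; 7:shoisaulm {Adv}; 8:moimi {Prep}; 9:laafoidau {Verb}.
Position 1: Prep is ruled out by rule 2; that leaves Verb.
Position 3: Prep is ruled out by rule 2; that leaves Verb.
Position 4: Adv is ruled out by rule 1; that leaves Prep.
Position 2: Adv is ruled out by rule 1; that leaves Prep.
The only consistent sequence is: Verb Prep Verb Prep Adv Verb Adv Prep Verb.
Verifying each rule — rule 1 satisfied; rule 2 satisfied; rule 3 satisfied; rule 4 satisfied.

Prep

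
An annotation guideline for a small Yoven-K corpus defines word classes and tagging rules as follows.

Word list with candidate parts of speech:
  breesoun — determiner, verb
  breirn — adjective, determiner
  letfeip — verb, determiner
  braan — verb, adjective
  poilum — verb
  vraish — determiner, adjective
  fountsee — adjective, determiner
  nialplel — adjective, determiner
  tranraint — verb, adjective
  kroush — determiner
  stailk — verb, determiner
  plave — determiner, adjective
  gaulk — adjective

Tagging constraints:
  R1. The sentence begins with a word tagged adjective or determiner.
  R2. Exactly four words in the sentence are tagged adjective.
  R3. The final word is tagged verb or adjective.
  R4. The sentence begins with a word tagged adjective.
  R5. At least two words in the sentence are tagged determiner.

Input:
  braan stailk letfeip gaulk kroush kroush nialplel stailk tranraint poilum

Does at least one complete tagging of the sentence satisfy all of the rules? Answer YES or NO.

Candidates per position — 1:braan {verb,adjective}; 2:stailk {verb,determiner}; 3:letfeip {verb,determiner}; 4:gaulk {adjective}; 5:kroush {determiner}; 6:kroush {determiner}; 7:nialplel {adjective,determiner}; 8:stailk {verb,determiner}; 9:tranraint {verb,adjective}; 10:poilum {verb}.
One satisfying assignment: adjective verb determiner adjective determiner determiner adjective verb adjective verb.
Rule-by-rule: rule 1 satisfied; rule 2 satisfied; rule 3 satisfied; rule 4 satisfied; rule 5 satisfied.

YES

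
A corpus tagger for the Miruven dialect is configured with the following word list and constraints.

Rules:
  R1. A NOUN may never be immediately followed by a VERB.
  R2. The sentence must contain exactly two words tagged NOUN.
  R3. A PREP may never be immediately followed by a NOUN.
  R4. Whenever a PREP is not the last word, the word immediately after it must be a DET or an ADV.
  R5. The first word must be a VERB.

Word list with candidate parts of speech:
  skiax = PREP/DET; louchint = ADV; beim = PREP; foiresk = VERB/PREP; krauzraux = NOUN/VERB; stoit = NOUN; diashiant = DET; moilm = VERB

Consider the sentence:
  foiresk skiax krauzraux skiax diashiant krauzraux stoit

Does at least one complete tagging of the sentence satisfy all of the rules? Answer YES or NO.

YES

Candidates per position — 1:foiresk {VERB,PREP}; 2:skiax {PREP,DET}; 3:krauzraux {NOUN,VERB}; 4:skiax {PREP,DET}; 5:diashiant {DET}; 6:krauzraux {NOUN,VERB}; 7:stoit {NOUN}.
One satisfying assignment: VERB DET NOUN DET DET VERB NOUN.
Rule-by-rule: rule 1 ✓; rule 2 ✓; rule 3 ✓; rule 4 ✓; rule 5 ✓.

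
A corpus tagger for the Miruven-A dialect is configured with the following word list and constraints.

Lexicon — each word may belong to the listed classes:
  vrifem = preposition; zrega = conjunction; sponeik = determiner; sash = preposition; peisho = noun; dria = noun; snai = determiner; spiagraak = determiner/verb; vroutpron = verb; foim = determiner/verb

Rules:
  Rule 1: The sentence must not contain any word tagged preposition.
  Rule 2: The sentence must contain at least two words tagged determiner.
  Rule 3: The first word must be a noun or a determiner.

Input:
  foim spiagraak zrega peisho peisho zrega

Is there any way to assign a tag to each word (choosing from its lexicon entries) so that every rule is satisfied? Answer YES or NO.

YES

Candidates per position — 1:foim {determiner,verb}; 2:spiagraak {determiner,verb}; 3:zrega {conjunction}; 4:peisho {noun}; 5:peisho {noun}; 6:zrega {conjunction}.
One satisfying assignment: determiner determiner conjunction noun noun conjunction.
Rule-by-rule: rule 1 holds; rule 2 holds; rule 3 holds.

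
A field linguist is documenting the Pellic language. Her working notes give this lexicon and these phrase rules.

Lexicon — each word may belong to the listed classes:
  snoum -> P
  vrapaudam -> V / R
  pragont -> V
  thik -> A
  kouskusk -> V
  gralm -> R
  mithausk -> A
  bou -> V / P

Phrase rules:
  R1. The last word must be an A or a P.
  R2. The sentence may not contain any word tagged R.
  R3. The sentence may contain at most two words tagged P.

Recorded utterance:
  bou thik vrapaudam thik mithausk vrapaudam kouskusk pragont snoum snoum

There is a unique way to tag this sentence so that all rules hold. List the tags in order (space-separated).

Candidates per position — 1:bou {V,P}; 2:thik {A}; 3:vrapaudam {V,R}; 4:thik {A}; 5:mithausk {A}; 6:vrapaudam {V,R}; 7:kouskusk {V}; 8:pragont {V}; 9:snoum {P}; 10:snoum {P}.
If word 1 were P, no tagging could satisfy rule 3; so word 1 is V.
If word 3 were R, no tagging could satisfy rule 2; so word 3 is V.
If word 6 were R, no tagging could satisfy rule 2; so word 6 is V.
The unique satisfying tagging is: V A V A A V V V P P.
Verifying each rule — rule 1 ok; rule 2 ok; rule 3 ok.

V A V A A V V V P P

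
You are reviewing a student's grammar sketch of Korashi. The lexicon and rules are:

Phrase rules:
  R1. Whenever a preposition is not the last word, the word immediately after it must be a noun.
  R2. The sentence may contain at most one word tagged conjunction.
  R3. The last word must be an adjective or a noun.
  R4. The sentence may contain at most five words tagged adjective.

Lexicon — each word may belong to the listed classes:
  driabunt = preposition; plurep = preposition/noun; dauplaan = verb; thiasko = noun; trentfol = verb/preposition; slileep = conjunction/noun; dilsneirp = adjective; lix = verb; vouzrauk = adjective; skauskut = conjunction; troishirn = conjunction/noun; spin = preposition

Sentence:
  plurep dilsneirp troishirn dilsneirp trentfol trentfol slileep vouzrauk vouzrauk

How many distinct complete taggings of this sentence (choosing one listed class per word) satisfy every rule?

Candidates per position — 1:plurep {preposition,noun}; 2:dilsneirp {adjective}; 3:troishirn {conjunction,noun}; 4:dilsneirp {adjective}; 5:trentfol {verb,preposition}; 6:trentfol {verb,preposition}; 7:slileep {conjunction,noun}; 8:vouzrauk {adjective}; 9:vouzrauk {adjective}.
There are 32 candidate sequences in total.
The sequences that satisfy every rule: noun adjective conjunction adjective verb verb noun adjective adjective; noun adjective conjunction adjective verb preposition noun adjective adjective; noun adjective noun adjective verb verb conjunction adjective adjective; noun adjective noun adjective verb verb noun adjective adjective; noun adjective noun adjective verb preposition noun adjective adjective.
Count = 5.

5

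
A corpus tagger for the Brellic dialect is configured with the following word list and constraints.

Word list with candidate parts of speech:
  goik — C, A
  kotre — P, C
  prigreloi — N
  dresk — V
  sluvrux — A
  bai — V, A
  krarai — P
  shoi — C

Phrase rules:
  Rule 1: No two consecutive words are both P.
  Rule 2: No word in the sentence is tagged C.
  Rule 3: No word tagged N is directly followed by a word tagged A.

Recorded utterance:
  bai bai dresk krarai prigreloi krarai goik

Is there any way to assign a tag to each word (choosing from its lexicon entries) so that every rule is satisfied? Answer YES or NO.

YES

Candidates per position — 1:bai {V,A}; 2:bai {V,A}; 3:dresk {V}; 4:krarai {P}; 5:prigreloi {N}; 6:krarai {P}; 7:goik {C,A}.
One satisfying assignment: V V V P N P A.
Check: rule 1 ✓; rule 2 ✓; rule 3 ✓.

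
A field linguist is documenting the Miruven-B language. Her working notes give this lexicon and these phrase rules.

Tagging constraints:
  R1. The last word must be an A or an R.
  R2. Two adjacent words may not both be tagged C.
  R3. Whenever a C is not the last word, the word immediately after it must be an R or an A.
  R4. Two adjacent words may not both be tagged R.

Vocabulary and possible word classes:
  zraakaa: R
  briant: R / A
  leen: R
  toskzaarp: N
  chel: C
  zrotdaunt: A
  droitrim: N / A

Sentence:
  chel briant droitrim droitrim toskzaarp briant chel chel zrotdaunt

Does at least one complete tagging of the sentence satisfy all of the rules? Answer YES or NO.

Candidates per position — 1:chel {C}; 2:briant {R,A}; 3:droitrim {N,A}; 4:droitrim {N,A}; 5:toskzaarp {N}; 6:briant {R,A}; 7:chel {C}; 8:chel {C}; 9:zrotdaunt {A}.
Rule 2 cannot be satisfied by any choice of tags from the lexicon.
So there is no consistent tagging.

NO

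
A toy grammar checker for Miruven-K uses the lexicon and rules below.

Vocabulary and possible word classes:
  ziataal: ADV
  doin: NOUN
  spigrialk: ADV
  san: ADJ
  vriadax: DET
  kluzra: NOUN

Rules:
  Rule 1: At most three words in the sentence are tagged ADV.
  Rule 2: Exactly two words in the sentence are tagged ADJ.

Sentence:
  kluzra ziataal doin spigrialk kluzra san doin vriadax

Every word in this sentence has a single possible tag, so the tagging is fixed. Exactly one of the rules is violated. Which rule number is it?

2

Fixed tagging: NOUN ADV NOUN ADV NOUN ADJ NOUN DET.
Applying the rules: R1 holds, R2 violated.
Only rule 2 fails.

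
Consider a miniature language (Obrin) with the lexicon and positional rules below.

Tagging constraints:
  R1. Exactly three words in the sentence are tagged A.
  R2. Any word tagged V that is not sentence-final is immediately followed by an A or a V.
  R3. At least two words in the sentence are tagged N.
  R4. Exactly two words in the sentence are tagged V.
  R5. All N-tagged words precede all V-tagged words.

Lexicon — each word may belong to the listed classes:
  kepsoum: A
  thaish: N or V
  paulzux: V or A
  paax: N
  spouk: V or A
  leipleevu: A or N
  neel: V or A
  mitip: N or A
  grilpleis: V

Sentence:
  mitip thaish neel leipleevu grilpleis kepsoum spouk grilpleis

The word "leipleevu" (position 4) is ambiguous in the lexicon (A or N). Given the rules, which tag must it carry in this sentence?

N

Candidates per position — 1:mitip {N,A}; 2:thaish {N,V}; 3:neel {V,A}; 4:leipleevu {A,N}; 5:grilpleis {V}; 6:kepsoum {A}; 7:spouk {V,A}; 8:grilpleis {V}.
At position 2, choosing V makes rule 4 impossible to satisfy; hence N.
At position 3, choosing V makes rule 4 impossible to satisfy; hence A.
At position 7, choosing V makes rule 4 impossible to satisfy; hence A.
At position 1, choosing A makes rule 1 impossible to satisfy; hence N.
At position 4, choosing A makes rule 1 impossible to satisfy; hence N.
So the tagging must be: N N A N V A A V.
Checking: rule 1 holds; rule 2 holds; rule 3 holds; rule 4 holds; rule 5 holds.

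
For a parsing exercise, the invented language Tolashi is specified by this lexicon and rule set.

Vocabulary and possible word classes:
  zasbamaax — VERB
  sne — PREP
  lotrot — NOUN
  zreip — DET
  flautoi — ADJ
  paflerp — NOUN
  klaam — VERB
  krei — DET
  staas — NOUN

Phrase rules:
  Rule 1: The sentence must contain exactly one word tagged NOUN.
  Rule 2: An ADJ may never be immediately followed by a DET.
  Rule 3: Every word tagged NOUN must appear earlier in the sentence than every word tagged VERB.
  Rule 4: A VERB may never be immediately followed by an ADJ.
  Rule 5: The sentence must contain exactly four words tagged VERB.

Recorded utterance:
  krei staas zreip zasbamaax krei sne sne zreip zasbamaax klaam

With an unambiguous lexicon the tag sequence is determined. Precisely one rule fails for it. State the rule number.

5

Fixed tagging: DET NOUN DET VERB DET PREP PREP DET VERB VERB.
Applying the rules: R1 ✓, R2 ✓, R3 ✓, R4 ✓, R5 ✗.
Only rule 5 fails.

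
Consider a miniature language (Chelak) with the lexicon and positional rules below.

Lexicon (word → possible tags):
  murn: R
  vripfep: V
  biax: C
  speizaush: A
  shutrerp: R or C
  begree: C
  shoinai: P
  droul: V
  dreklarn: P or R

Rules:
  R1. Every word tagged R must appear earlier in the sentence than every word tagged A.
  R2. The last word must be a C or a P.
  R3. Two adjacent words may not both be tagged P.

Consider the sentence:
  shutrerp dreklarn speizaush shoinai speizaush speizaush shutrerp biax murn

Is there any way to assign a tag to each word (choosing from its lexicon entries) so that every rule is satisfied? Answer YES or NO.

NO

Candidates per position — 1:shutrerp {R,C}; 2:dreklarn {P,R}; 3:speizaush {A}; 4:shoinai {P}; 5:speizaush {A}; 6:speizaush {A}; 7:shutrerp {R,C}; 8:biax {C}; 9:murn {R}.
Rule 1 cannot be satisfied by any choice of tags from the lexicon.
So there is no consistent tagging.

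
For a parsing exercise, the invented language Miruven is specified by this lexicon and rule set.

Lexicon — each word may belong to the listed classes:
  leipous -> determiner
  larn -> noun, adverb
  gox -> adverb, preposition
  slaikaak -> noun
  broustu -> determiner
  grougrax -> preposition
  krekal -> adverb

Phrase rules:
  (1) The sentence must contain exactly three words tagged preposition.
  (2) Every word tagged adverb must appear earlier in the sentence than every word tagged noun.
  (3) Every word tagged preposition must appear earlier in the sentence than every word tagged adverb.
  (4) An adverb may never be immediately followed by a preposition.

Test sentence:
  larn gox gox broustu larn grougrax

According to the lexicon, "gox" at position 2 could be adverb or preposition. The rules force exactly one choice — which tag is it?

preposition

Candidates per position — 1:larn {noun,adverb}; 2:gox {adverb,preposition}; 3:gox {adverb,preposition}; 4:broustu {determiner}; 5:larn {noun,adverb}; 6:grougrax {preposition}.
Position 1: tagging it adverb would leave rule 3 unsatisfiable, so it must be noun.
Position 2: tagging it adverb would leave rule 1 unsatisfiable, so it must be preposition.
Position 3: tagging it adverb would leave rule 1 unsatisfiable, so it must be preposition.
Position 5: tagging it adverb would leave rule 2 unsatisfiable, so it must be noun.
The only consistent sequence is: noun preposition preposition determiner noun preposition.
Rule-by-rule: rule 1 holds; rule 2 holds; rule 3 holds; rule 4 holds.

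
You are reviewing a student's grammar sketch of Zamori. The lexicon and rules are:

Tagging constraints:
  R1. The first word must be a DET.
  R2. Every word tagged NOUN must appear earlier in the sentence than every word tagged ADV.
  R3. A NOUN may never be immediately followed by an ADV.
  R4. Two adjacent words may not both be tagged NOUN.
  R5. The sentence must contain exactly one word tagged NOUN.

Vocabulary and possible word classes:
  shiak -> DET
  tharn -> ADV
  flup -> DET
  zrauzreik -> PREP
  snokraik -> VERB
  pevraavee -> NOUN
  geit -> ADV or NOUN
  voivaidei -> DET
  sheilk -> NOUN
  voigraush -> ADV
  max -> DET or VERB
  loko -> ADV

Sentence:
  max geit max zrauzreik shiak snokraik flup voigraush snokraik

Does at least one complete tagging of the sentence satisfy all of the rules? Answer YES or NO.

YES

Candidates per position — 1:max {DET,VERB}; 2:geit {ADV,NOUN}; 3:max {DET,VERB}; 4:zrauzreik {PREP}; 5:shiak {DET}; 6:snokraik {VERB}; 7:flup {DET}; 8:voigraush {ADV}; 9:snokraik {VERB}.
One satisfying assignment: DET NOUN VERB PREP DET VERB DET ADV VERB.
Verifying each rule — rule 1 holds; rule 2 holds; rule 3 holds; rule 4 holds; rule 5 holds.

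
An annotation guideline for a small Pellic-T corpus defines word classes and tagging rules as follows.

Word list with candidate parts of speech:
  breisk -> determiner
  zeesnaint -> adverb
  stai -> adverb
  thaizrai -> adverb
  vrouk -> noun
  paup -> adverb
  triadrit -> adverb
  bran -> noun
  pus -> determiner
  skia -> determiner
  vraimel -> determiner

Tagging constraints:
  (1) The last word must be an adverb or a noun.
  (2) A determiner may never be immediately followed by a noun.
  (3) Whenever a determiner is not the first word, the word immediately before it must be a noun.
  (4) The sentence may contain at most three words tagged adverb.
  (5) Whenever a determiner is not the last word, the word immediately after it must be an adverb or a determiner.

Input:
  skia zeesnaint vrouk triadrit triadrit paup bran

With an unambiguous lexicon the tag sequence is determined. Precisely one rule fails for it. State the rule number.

4

Fixed tagging: determiner adverb noun adverb adverb adverb noun.
Applying the rules: R1 ok, R2 ok, R3 ok, R4 fails, R5 ok.
Only rule 4 fails.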